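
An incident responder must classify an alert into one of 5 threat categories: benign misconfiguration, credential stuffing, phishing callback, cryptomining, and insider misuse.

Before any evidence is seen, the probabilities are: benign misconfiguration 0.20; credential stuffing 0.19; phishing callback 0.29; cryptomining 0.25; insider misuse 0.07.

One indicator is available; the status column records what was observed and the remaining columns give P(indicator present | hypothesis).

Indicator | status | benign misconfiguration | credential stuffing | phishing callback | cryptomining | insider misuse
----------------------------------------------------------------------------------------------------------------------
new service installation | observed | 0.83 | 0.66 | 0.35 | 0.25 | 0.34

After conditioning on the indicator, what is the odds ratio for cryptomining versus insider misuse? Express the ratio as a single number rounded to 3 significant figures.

2.63

Posterior odds equal prior odds times the likelihood ratio; only the two competing hypotheses matter.
  cryptomining: 0.25 × 0.25 = 0.0625
  insider misuse: 0.07 × 0.34 = 0.0238
Odds(cryptomining : insider misuse) = 0.0625 / 0.0238 ≈ 2.63.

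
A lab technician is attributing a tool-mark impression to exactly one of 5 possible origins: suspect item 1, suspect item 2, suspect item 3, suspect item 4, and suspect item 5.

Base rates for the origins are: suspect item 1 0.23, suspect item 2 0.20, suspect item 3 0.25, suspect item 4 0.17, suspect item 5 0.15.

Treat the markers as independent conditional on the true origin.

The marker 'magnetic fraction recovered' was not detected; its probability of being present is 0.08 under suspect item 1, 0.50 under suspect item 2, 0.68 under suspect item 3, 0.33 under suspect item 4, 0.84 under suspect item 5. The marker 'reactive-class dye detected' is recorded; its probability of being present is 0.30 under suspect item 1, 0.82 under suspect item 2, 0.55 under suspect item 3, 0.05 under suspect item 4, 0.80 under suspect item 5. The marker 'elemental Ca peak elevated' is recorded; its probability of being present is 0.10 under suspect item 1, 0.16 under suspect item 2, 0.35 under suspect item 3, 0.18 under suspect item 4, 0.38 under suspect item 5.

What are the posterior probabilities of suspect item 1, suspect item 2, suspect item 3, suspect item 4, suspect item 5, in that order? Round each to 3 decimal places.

For each hypothesis, the unnormalized posterior weight is prior × product of the marker likelihoods (using 1 − P(present | H) for each absent marker):
  suspect item 1: 0.23 × (1 − 0.08) × 0.30 × 0.10 = 0.006348
  suspect item 2: 0.20 × (1 − 0.50) × 0.82 × 0.16 = 0.01312
  suspect item 3: 0.25 × (1 − 0.68) × 0.55 × 0.35 = 0.0154
  suspect item 4: 0.17 × (1 − 0.33) × 0.05 × 0.18 = 0.0010251
  suspect item 5: 0.15 × (1 − 0.84) × 0.80 × 0.38 = 0.007296
The unnormalized weights sum to 0.043189.
P(suspect item 1 | evidence) = 0.006348 / 0.043189 ≈ 0.147
P(suspect item 2 | evidence) = 0.01312 / 0.043189 ≈ 0.304
P(suspect item 3 | evidence) = 0.0154 / 0.043189 ≈ 0.357
P(suspect item 4 | evidence) = 0.0010251 / 0.043189 ≈ 0.024
P(suspect item 5 | evidence) = 0.007296 / 0.043189 ≈ 0.169

0.147, 0.304, 0.357, 0.024, 0.169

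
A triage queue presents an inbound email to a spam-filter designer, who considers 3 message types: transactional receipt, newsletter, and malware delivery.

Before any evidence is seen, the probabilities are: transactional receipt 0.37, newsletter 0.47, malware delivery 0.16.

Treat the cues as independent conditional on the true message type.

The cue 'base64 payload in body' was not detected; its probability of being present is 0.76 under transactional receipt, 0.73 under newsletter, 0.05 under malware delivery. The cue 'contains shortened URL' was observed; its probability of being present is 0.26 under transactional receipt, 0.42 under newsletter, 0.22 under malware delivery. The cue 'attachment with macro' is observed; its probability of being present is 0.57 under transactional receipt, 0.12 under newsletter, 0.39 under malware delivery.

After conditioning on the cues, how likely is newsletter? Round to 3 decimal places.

0.196

By Bayes' rule with conditional independence, the unnormalized weight for each hypothesis is prior × ∏ likelihoods (using 1 − P(present | H) for each absent cue):
  transactional receipt: 0.37 × (1 − 0.76) × 0.26 × 0.57 = 0.01316
  newsletter: 0.47 × (1 − 0.73) × 0.42 × 0.12 = 0.0063958
  malware delivery: 0.16 × (1 − 0.05) × 0.22 × 0.39 = 0.013042
Normalizing constant Z = 0.01316 + 0.0063958 + 0.013042 = 0.032598.
P(newsletter | evidence) = 0.0063958 / 0.032598 ≈ 0.196.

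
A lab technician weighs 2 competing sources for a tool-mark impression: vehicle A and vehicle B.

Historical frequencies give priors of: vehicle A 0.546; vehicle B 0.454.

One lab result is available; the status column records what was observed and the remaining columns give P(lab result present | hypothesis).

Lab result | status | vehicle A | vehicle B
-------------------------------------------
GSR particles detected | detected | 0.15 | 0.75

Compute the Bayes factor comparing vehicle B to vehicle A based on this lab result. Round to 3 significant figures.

5.00

The Bayes factor is the ratio of the two likelihoods.
  vehicle B: 0.75
  vehicle A: 0.15
Bayes factor = 0.75 / 0.15 ≈ 5.00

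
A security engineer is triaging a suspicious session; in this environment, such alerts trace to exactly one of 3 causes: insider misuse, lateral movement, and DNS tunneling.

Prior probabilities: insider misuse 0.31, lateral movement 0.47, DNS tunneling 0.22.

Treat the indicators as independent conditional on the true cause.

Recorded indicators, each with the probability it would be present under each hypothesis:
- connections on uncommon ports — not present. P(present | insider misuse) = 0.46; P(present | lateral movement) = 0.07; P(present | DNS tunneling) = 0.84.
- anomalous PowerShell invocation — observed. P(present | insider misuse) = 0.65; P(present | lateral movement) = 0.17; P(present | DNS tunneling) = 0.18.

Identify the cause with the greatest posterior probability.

Multiply each prior by the joint likelihood of the indicator pattern (using 1 − P(present | H) for each absent indicator):
  insider misuse: 0.31 × (1 − 0.46) × 0.65 = 0.10881
  lateral movement: 0.47 × (1 − 0.07) × 0.17 = 0.074307
  DNS tunneling: 0.22 × (1 − 0.84) × 0.18 = 0.006336
Normalizing constant Z = 0.10881 + 0.074307 + 0.006336 = 0.18945.
P(insider misuse | evidence) ≈ 0.10881 / 0.18945 ≈ 0.574
P(lateral movement | evidence) ≈ 0.074307 / 0.18945 ≈ 0.392
P(DNS tunneling | evidence) ≈ 0.006336 / 0.18945 ≈ 0.033
The largest is 0.574, so insider misuse is most probable.

insider misuse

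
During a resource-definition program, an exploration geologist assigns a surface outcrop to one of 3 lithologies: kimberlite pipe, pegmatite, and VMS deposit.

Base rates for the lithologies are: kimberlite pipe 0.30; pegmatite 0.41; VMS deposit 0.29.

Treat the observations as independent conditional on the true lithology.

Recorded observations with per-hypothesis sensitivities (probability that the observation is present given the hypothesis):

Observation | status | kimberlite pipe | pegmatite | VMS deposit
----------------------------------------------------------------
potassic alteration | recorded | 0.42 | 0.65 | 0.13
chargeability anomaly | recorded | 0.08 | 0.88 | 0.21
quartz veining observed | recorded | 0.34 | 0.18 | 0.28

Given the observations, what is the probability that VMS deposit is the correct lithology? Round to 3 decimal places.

0.046

Multiply each prior by the joint likelihood of the evidence pattern:
  kimberlite pipe: 0.30 × 0.42 × 0.08 × 0.34 = 0.0034272
  pegmatite: 0.41 × 0.65 × 0.88 × 0.18 = 0.042214
  VMS deposit: 0.29 × 0.13 × 0.21 × 0.28 = 0.0022168
Normalizing constant Z = 0.0034272 + 0.042214 + 0.0022168 = 0.047858.
P(VMS deposit | evidence) = 0.0022168 / 0.047858 ≈ 0.046.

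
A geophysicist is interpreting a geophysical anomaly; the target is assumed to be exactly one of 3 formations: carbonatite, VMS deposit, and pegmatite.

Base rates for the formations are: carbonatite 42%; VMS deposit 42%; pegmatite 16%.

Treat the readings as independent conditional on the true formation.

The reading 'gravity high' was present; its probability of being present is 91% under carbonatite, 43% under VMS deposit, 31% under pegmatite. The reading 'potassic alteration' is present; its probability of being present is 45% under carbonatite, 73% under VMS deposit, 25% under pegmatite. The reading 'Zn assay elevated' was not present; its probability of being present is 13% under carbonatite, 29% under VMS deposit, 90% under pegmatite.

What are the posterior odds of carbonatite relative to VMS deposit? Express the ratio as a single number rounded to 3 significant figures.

Posterior odds equal prior odds times the likelihood ratio; only the two competing hypotheses matter (using 1 − P(present | H) for each absent reading).
  carbonatite: 0.42 × 0.91 × 0.45 × (1 − 0.13) = 0.14963
  VMS deposit: 0.42 × 0.43 × 0.73 × (1 − 0.29) = 0.093605
Posterior odds = 0.14963 / 0.093605 ≈ 1.60.

1.60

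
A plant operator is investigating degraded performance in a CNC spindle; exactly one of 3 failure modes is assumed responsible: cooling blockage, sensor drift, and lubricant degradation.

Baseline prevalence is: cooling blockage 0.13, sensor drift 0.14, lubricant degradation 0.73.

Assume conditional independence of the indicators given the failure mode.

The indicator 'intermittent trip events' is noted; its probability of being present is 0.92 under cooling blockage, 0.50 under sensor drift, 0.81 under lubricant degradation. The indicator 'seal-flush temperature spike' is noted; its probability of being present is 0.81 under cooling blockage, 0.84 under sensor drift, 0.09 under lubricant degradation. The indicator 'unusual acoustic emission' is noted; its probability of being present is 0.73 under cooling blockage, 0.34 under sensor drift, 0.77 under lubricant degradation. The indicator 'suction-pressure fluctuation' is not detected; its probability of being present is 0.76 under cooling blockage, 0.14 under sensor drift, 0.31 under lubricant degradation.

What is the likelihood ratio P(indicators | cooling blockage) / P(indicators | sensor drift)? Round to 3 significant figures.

1.06

The Bayes factor is the ratio of the joint likelihoods of the indicator pattern under the two hypotheses (using 1 − P(present | H) for each absent indicator).
  cooling blockage: 0.92 × 0.81 × 0.73 × (1 − 0.76) = 0.13056
  sensor drift: 0.50 × 0.84 × 0.34 × (1 − 0.14) = 0.12281
Bayes factor = 0.13056 / 0.12281 ≈ 1.06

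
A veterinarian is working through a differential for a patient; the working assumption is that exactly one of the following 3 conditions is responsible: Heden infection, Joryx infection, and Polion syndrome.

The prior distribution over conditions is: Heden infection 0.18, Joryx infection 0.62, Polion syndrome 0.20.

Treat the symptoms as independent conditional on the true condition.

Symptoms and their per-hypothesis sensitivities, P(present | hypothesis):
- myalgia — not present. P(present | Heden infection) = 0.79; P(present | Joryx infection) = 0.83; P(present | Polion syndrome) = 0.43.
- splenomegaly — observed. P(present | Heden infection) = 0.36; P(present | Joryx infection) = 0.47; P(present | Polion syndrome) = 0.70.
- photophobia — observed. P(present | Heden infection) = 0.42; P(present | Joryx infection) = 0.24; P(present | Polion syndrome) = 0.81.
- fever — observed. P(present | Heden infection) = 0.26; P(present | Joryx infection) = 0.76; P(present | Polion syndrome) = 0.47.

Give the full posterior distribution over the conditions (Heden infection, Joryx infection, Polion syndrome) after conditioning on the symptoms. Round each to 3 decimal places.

Multiply each prior by the joint likelihood of the symptom pattern (using 1 − P(present | H) for each absent symptom):
  Heden infection: 0.18 × (1 − 0.79) × 0.36 × 0.42 × 0.26 = 0.001486
  Joryx infection: 0.62 × (1 − 0.83) × 0.47 × 0.24 × 0.76 = 0.0090357
  Polion syndrome: 0.20 × (1 − 0.43) × 0.70 × 0.81 × 0.47 = 0.03038
Normalizing constant Z = 0.001486 + 0.0090357 + 0.03038 = 0.040902.
P(Heden infection | evidence) = 0.001486 / 0.040902 ≈ 0.036
P(Joryx infection | evidence) = 0.0090357 / 0.040902 ≈ 0.221
P(Polion syndrome | evidence) = 0.03038 / 0.040902 ≈ 0.743

0.036, 0.221, 0.743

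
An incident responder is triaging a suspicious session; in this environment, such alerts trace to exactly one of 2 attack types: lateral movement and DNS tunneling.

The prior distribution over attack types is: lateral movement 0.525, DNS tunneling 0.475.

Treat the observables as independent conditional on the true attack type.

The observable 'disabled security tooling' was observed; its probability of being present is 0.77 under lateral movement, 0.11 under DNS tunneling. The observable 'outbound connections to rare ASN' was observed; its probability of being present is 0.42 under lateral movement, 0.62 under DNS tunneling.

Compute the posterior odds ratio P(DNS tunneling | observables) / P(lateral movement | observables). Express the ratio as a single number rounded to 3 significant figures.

The normalizing constant cancels in an odds ratio, so compute prior × likelihood for the two hypotheses only:
  DNS tunneling: 0.475 × 0.11 × 0.62 = 0.032395
  lateral movement: 0.525 × 0.77 × 0.42 = 0.16979
Odds(DNS tunneling : lateral movement) = 0.032395 / 0.16979 ≈ 0.191.

0.191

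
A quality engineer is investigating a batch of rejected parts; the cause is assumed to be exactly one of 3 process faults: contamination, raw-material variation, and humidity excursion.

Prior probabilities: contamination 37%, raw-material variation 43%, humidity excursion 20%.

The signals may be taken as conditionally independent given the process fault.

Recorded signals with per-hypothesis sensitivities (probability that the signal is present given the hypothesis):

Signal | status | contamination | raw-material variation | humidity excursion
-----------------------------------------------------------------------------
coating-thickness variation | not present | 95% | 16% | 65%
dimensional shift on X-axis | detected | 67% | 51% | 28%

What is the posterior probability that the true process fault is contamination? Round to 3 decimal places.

Multiply each prior by the joint likelihood of the signal pattern (using 1 − P(present | H) for each absent signal):
  contamination: 0.37 × (1 − 0.95) × 0.67 = 0.012395
  raw-material variation: 0.43 × (1 − 0.16) × 0.51 = 0.18421
  humidity excursion: 0.20 × (1 − 0.65) × 0.28 = 0.0196
Normalizing constant Z = 0.012395 + 0.18421 + 0.0196 = 0.21621.
P(contamination | evidence) = 0.012395 / 0.21621 ≈ 0.057.

0.057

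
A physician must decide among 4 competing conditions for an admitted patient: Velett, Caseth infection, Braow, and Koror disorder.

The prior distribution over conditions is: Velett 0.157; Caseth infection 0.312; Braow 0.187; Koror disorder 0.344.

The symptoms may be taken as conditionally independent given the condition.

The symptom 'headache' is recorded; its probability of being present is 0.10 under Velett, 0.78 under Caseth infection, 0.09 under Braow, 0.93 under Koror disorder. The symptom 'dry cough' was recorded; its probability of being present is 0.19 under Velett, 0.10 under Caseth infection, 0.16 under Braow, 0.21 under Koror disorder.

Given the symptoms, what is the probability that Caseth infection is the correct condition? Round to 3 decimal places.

By Bayes' rule with conditional independence, the unnormalized weight for each hypothesis is prior × ∏ likelihoods:
  Velett: 0.157 × 0.10 × 0.19 = 0.002983
  Caseth infection: 0.312 × 0.78 × 0.10 = 0.024336
  Braow: 0.187 × 0.09 × 0.16 = 0.0026928
  Koror disorder: 0.344 × 0.93 × 0.21 = 0.067183
Normalizing constant Z = 0.002983 + 0.024336 + 0.0026928 + 0.067183 = 0.097195.
P(Caseth infection | evidence) = 0.024336 / 0.097195 ≈ 0.250.

0.250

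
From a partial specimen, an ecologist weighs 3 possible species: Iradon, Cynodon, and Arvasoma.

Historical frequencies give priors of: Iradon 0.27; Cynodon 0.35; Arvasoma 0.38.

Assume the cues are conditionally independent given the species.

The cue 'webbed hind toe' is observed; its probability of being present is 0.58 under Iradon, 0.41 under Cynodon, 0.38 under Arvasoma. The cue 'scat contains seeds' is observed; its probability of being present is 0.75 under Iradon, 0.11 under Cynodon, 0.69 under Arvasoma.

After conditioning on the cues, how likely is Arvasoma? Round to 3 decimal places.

Multiply each prior by the joint likelihood of the cue pattern:
  Iradon: 0.27 × 0.58 × 0.75 = 0.11745
  Cynodon: 0.35 × 0.41 × 0.11 = 0.015785
  Arvasoma: 0.38 × 0.38 × 0.69 = 0.099636
Marginal likelihood of the evidence = 0.23287.
P(Arvasoma | evidence) = 0.099636 / 0.23287 ≈ 0.428.

0.428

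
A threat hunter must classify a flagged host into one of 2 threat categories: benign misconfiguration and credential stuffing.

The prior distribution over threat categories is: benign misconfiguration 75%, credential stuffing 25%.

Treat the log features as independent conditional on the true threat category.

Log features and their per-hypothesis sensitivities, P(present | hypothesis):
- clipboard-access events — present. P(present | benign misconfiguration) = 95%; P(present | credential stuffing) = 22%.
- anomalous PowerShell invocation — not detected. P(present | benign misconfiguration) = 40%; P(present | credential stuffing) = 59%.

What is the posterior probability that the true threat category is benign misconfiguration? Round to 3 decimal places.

0.950

Multiply each prior by the joint likelihood of the log feature pattern (using 1 − P(present | H) for each absent log feature):
  benign misconfiguration: 0.75 × 0.95 × (1 − 0.40) = 0.4275
  credential stuffing: 0.25 × 0.22 × (1 − 0.59) = 0.02255
Marginal likelihood of the evidence = 0.45005.
P(benign misconfiguration | evidence) = 0.4275 / 0.45005 ≈ 0.950.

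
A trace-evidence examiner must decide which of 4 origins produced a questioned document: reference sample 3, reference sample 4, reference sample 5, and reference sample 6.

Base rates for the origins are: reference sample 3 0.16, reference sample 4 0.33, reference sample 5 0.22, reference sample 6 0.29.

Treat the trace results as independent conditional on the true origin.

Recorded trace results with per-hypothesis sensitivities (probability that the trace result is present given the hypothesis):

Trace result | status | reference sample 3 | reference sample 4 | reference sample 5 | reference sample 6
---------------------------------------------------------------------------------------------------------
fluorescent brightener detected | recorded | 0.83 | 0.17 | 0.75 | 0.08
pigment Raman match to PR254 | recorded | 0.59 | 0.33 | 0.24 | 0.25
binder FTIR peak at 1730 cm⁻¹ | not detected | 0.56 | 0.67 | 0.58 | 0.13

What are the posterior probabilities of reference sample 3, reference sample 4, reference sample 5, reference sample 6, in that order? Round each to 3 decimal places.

0.554, 0.098, 0.267, 0.081

For each hypothesis, the unnormalized posterior weight is prior × product of the trace result likelihoods (using 1 − P(present | H) for each absent trace result):
  reference sample 3: 0.16 × 0.83 × 0.59 × (1 − 0.56) = 0.034475
  reference sample 4: 0.33 × 0.17 × 0.33 × (1 − 0.67) = 0.0061093
  reference sample 5: 0.22 × 0.75 × 0.24 × (1 − 0.58) = 0.016632
  reference sample 6: 0.29 × 0.08 × 0.25 × (1 − 0.13) = 0.005046
The unnormalized weights sum to 0.062262.
P(reference sample 3 | evidence) = 0.034475 / 0.062262 ≈ 0.554
P(reference sample 4 | evidence) = 0.0061093 / 0.062262 ≈ 0.098
P(reference sample 5 | evidence) = 0.016632 / 0.062262 ≈ 0.267
P(reference sample 6 | evidence) = 0.005046 / 0.062262 ≈ 0.081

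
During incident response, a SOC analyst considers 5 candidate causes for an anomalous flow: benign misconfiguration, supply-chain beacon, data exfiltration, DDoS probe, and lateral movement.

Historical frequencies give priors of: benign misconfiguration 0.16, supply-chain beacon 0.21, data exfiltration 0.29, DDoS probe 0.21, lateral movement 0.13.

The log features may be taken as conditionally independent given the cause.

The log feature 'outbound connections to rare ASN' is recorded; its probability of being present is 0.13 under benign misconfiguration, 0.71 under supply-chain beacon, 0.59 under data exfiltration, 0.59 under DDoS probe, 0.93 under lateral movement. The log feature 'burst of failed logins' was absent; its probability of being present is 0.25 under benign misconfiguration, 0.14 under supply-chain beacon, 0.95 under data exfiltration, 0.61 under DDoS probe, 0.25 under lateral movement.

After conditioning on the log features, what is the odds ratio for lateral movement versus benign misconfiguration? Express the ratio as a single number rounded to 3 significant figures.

5.81

Posterior odds equal prior odds times the likelihood ratio; only the two competing hypotheses matter (using 1 − P(present | H) for each absent log feature).
  lateral movement: 0.13 × 0.93 × (1 − 0.25) = 0.090675
  benign misconfiguration: 0.16 × 0.13 × (1 − 0.25) = 0.0156
Odds(lateral movement : benign misconfiguration) = 0.090675 / 0.0156 ≈ 5.81.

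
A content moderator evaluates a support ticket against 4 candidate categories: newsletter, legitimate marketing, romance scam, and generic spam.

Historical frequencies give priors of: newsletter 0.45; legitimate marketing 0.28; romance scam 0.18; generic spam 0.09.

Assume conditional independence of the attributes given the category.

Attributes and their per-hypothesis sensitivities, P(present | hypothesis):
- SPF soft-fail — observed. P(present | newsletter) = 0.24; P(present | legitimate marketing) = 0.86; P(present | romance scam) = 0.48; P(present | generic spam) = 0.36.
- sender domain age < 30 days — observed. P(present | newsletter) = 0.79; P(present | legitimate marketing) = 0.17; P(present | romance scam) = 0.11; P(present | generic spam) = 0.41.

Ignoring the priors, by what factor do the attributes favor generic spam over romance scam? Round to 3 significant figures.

The Bayes factor is the ratio of the joint likelihoods of the attribute pattern under the two hypotheses.
  generic spam: 0.36 × 0.41 = 0.1476
  romance scam: 0.48 × 0.11 = 0.0528
Bayes factor = 0.1476 / 0.0528 ≈ 2.80

2.80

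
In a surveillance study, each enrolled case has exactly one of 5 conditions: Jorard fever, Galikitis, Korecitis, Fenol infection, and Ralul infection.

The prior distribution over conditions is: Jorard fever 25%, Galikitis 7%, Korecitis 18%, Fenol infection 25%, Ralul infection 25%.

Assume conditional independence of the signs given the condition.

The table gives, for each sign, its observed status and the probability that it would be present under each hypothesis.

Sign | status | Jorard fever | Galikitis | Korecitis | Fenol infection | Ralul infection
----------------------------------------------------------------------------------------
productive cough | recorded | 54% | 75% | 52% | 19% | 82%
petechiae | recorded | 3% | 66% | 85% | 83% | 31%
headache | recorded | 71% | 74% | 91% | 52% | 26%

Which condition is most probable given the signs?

Korecitis

By Bayes' rule with conditional independence, the unnormalized weight for each hypothesis is prior × ∏ likelihoods:
  Jorard fever: 0.25 × 0.54 × 0.03 × 0.71 = 0.0028755
  Galikitis: 0.07 × 0.75 × 0.66 × 0.74 = 0.025641
  Korecitis: 0.18 × 0.52 × 0.85 × 0.91 = 0.0724
  Fenol infection: 0.25 × 0.19 × 0.83 × 0.52 = 0.020501
  Ralul infection: 0.25 × 0.82 × 0.31 × 0.26 = 0.016523
Marginal likelihood of the evidence = 0.13794.
P(Jorard fever | evidence) ≈ 0.0028755 / 0.13794 ≈ 0.021
P(Galikitis | evidence) ≈ 0.025641 / 0.13794 ≈ 0.186
P(Korecitis | evidence) ≈ 0.0724 / 0.13794 ≈ 0.525
P(Fenol infection | evidence) ≈ 0.020501 / 0.13794 ≈ 0.149
P(Ralul infection | evidence) ≈ 0.016523 / 0.13794 ≈ 0.120
The largest is 0.525, so Korecitis is most probable.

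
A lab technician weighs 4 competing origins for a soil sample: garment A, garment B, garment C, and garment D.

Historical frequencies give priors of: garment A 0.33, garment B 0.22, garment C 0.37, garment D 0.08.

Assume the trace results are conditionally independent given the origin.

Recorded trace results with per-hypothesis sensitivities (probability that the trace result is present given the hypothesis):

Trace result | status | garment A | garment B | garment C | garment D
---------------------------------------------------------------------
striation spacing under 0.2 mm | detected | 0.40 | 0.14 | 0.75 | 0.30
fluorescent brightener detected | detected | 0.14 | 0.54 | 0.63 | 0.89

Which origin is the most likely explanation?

garment C

For each hypothesis, the unnormalized posterior weight is prior × product of the trace result likelihoods:
  garment A: 0.33 × 0.40 × 0.14 = 0.01848
  garment B: 0.22 × 0.14 × 0.54 = 0.016632
  garment C: 0.37 × 0.75 × 0.63 = 0.17482
  garment D: 0.08 × 0.30 × 0.89 = 0.02136
Normalizing constant Z = 0.01848 + 0.016632 + 0.17482 + 0.02136 = 0.2313.
P(garment A | evidence) ≈ 0.01848 / 0.2313 ≈ 0.080
P(garment B | evidence) ≈ 0.016632 / 0.2313 ≈ 0.072
P(garment C | evidence) ≈ 0.17482 / 0.2313 ≈ 0.756
P(garment D | evidence) ≈ 0.02136 / 0.2313 ≈ 0.092
The largest is 0.756, so garment C is most probable.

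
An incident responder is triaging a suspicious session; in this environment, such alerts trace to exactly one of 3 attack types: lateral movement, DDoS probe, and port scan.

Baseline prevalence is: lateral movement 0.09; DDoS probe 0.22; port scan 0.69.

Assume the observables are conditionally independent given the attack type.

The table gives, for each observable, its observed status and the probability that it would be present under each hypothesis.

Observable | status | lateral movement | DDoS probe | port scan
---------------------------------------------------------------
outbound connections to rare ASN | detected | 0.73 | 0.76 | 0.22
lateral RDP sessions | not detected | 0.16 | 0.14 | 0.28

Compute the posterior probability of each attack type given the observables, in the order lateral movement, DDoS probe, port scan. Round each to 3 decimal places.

Multiply each prior by the joint likelihood of the observable pattern (using 1 − P(present | H) for each absent observable):
  lateral movement: 0.09 × 0.73 × (1 − 0.16) = 0.055188
  DDoS probe: 0.22 × 0.76 × (1 − 0.14) = 0.14379
  port scan: 0.69 × 0.22 × (1 − 0.28) = 0.1093
Marginal likelihood of the evidence = 0.30828.
P(lateral movement | evidence) = 0.055188 / 0.30828 ≈ 0.179
P(DDoS probe | evidence) = 0.14379 / 0.30828 ≈ 0.466
P(port scan | evidence) = 0.1093 / 0.30828 ≈ 0.355

0.179, 0.466, 0.355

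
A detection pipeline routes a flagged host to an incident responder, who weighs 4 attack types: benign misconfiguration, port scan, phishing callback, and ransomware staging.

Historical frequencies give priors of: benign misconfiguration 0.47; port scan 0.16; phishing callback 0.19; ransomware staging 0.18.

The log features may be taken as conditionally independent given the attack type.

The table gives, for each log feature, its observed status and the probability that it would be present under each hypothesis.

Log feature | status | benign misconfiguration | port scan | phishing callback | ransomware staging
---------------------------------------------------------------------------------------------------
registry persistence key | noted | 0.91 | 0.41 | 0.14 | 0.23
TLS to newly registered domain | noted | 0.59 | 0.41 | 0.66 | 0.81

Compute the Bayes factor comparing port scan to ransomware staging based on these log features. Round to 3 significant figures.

Take the product of per-log feature likelihoods under each hypothesis, then divide.
  port scan: 0.41 × 0.41 = 0.1681
  ransomware staging: 0.23 × 0.81 = 0.1863
Bayes factor = 0.1681 / 0.1863 ≈ 0.902

0.902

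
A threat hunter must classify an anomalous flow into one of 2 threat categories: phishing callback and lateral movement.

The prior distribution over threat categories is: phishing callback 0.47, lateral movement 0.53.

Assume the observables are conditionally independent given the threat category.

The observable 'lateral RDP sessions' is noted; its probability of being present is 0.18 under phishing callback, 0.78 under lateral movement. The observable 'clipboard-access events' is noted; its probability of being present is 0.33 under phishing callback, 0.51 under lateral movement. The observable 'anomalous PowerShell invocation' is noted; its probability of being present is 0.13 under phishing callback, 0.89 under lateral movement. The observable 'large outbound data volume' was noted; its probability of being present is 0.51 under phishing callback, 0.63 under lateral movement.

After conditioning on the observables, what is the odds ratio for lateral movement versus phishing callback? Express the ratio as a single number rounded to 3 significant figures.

63.9

Unnormalized posterior weight (prior times the observable likelihoods) for each of the two hypotheses:
  lateral movement: 0.53 × 0.78 × 0.51 × 0.89 × 0.63 = 0.11821
  phishing callback: 0.47 × 0.18 × 0.33 × 0.13 × 0.51 = 0.001851
Odds(lateral movement : phishing callback) = 0.11821 / 0.001851 ≈ 63.9.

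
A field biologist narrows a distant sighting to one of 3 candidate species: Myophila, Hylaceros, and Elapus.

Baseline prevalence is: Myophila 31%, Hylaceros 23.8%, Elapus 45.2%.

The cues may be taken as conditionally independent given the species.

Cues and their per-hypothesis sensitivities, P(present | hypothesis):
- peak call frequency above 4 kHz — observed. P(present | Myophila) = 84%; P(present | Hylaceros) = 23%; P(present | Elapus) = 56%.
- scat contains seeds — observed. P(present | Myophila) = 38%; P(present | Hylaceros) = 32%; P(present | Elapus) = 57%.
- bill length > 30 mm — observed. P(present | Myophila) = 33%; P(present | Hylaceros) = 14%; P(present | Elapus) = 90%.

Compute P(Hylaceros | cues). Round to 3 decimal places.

By Bayes' rule with conditional independence, the unnormalized weight for each hypothesis is prior × ∏ likelihoods:
  Myophila: 0.310 × 0.84 × 0.38 × 0.33 = 0.032654
  Hylaceros: 0.238 × 0.23 × 0.32 × 0.14 = 0.0024524
  Elapus: 0.452 × 0.56 × 0.57 × 0.90 = 0.12985
Marginal likelihood of the evidence = 0.16496.
P(Hylaceros | evidence) = 0.0024524 / 0.16496 ≈ 0.015.

0.015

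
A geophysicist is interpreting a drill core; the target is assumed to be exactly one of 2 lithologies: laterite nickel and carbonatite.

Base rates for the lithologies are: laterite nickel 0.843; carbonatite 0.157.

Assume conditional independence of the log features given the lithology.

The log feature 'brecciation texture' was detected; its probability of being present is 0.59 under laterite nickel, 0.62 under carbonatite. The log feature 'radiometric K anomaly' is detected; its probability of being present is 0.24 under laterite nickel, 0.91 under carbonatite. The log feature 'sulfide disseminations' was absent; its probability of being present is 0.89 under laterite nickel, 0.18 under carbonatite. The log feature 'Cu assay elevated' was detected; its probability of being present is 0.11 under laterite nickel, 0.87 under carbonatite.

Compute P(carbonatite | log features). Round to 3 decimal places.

0.978

Multiply each prior by the joint likelihood of the log feature pattern (using 1 − P(present | H) for each absent log feature):
  laterite nickel: 0.843 × 0.59 × 0.24 × (1 − 0.89) × 0.11 = 0.0014444
  carbonatite: 0.157 × 0.62 × 0.91 × (1 − 0.18) × 0.87 = 0.063193
Normalizing constant Z = 0.0014444 + 0.063193 = 0.064637.
P(carbonatite | evidence) = 0.063193 / 0.064637 ≈ 0.978.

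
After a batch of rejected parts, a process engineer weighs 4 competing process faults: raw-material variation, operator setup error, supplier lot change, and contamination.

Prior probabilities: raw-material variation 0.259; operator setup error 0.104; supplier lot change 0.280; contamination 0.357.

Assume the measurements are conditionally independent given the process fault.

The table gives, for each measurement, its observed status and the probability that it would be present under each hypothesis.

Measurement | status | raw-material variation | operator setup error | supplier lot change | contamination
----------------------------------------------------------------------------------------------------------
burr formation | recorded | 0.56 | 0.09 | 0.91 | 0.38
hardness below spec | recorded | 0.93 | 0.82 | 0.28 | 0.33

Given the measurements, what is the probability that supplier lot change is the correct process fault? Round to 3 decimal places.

Multiply each prior by the joint likelihood of the measurement pattern:
  raw-material variation: 0.259 × 0.56 × 0.93 = 0.13489
  operator setup error: 0.104 × 0.09 × 0.82 = 0.0076752
  supplier lot change: 0.280 × 0.91 × 0.28 = 0.071344
  contamination: 0.357 × 0.38 × 0.33 = 0.044768
Marginal likelihood of the evidence = 0.25867.
P(supplier lot change | evidence) = 0.071344 / 0.25867 ≈ 0.276.

0.276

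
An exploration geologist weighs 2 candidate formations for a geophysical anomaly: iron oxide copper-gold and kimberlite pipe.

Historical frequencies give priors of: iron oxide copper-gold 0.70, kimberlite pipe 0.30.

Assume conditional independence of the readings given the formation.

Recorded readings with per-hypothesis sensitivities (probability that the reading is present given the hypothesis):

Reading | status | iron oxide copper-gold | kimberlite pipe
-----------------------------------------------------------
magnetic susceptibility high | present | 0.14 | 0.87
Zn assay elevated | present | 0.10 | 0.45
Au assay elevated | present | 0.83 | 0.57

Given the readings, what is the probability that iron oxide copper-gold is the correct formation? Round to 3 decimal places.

0.108

By Bayes' rule with conditional independence, the unnormalized weight for each hypothesis is prior × ∏ likelihoods:
  iron oxide copper-gold: 0.70 × 0.14 × 0.10 × 0.83 = 0.008134
  kimberlite pipe: 0.30 × 0.87 × 0.45 × 0.57 = 0.066947
Normalizing constant Z = 0.008134 + 0.066947 = 0.075081.
P(iron oxide copper-gold | evidence) = 0.008134 / 0.075081 ≈ 0.108.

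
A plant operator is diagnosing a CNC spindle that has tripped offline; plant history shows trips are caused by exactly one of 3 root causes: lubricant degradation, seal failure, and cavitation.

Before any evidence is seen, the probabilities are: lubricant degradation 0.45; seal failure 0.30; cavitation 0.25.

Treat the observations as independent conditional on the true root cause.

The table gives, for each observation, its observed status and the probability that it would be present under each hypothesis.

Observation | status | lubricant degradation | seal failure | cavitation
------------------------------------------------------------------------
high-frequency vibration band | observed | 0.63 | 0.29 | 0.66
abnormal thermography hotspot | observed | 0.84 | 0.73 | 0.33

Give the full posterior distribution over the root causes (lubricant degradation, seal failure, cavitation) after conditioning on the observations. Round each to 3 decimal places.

0.669, 0.178, 0.153

By Bayes' rule with conditional independence, the unnormalized weight for each hypothesis is prior × ∏ likelihoods:
  lubricant degradation: 0.45 × 0.63 × 0.84 = 0.23814
  seal failure: 0.30 × 0.29 × 0.73 = 0.06351
  cavitation: 0.25 × 0.66 × 0.33 = 0.05445
Marginal likelihood of the evidence = 0.3561.
P(lubricant degradation | evidence) = 0.23814 / 0.3561 ≈ 0.669
P(seal failure | evidence) = 0.06351 / 0.3561 ≈ 0.178
P(cavitation | evidence) = 0.05445 / 0.3561 ≈ 0.153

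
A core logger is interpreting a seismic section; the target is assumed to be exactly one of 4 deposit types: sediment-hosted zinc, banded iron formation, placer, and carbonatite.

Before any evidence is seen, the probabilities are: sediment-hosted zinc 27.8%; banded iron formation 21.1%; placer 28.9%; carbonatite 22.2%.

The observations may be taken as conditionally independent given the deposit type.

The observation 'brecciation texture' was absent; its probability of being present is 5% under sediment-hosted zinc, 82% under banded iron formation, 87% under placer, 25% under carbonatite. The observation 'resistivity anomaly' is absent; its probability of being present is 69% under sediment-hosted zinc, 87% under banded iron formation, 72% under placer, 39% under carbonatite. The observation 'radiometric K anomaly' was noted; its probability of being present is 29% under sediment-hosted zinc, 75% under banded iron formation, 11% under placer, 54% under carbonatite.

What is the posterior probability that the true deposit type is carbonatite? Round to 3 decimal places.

0.657

For each hypothesis, the unnormalized posterior weight is prior × product of the observation likelihoods (using 1 − P(present | H) for each absent observation):
  sediment-hosted zinc: 0.278 × (1 − 0.05) × (1 − 0.69) × 0.29 = 0.023743
  banded iron formation: 0.211 × (1 − 0.82) × (1 − 0.87) × 0.75 = 0.0037031
  placer: 0.289 × (1 − 0.87) × (1 − 0.72) × 0.11 = 0.0011572
  carbonatite: 0.222 × (1 − 0.25) × (1 − 0.39) × 0.54 = 0.054845
The unnormalized weights sum to 0.083448.
P(carbonatite | evidence) = 0.054845 / 0.083448 ≈ 0.657.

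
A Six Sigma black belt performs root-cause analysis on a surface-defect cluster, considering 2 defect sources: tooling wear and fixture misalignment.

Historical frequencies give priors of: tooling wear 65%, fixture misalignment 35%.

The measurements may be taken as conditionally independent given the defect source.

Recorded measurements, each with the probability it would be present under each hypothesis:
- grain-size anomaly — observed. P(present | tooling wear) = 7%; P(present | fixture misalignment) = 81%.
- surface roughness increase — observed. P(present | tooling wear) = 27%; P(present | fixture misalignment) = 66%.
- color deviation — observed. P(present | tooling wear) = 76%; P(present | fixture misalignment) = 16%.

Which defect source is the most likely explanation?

By Bayes' rule with conditional independence, the unnormalized weight for each hypothesis is prior × ∏ likelihoods:
  tooling wear: 0.65 × 0.07 × 0.27 × 0.76 = 0.0093366
  fixture misalignment: 0.35 × 0.81 × 0.66 × 0.16 = 0.029938
The unnormalized weights sum to 0.039274.
P(tooling wear | evidence) ≈ 0.0093366 / 0.039274 ≈ 0.238
P(fixture misalignment | evidence) ≈ 0.029938 / 0.039274 ≈ 0.762
The largest is 0.762, so fixture misalignment is most probable.

fixture misalignment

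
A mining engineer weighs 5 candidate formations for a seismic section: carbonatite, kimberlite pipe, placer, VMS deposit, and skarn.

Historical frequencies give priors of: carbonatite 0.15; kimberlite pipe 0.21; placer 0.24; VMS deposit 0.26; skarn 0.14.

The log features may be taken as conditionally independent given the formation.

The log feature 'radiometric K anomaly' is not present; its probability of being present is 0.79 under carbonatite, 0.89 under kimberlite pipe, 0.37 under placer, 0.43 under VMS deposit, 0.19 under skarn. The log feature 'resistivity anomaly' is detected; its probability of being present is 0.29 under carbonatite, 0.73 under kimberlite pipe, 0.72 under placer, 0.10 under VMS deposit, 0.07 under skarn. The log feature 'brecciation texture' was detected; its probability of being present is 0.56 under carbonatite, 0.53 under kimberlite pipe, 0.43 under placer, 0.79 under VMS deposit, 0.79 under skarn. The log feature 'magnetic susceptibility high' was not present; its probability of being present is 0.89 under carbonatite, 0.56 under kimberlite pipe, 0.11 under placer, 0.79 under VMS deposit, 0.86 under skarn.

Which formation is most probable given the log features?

placer

Multiply each prior by the joint likelihood of the log feature pattern (using 1 − P(present | H) for each absent log feature):
  carbonatite: 0.15 × (1 − 0.79) × 0.29 × 0.56 × (1 − 0.89) = 0.00056272
  kimberlite pipe: 0.21 × (1 − 0.89) × 0.73 × 0.53 × (1 − 0.56) = 0.0039325
  placer: 0.24 × (1 − 0.37) × 0.72 × 0.43 × (1 − 0.11) = 0.041662
  VMS deposit: 0.26 × (1 − 0.43) × 0.10 × 0.79 × (1 − 0.79) = 0.0024586
  skarn: 0.14 × (1 − 0.19) × 0.07 × 0.79 × (1 − 0.86) = 0.00087794
Normalizing constant Z = 0.00056272 + 0.0039325 + 0.041662 + 0.0024586 + 0.00087794 = 0.049494.
P(carbonatite | evidence) ≈ 0.00056272 / 0.049494 ≈ 0.011
P(kimberlite pipe | evidence) ≈ 0.0039325 / 0.049494 ≈ 0.079
P(placer | evidence) ≈ 0.041662 / 0.049494 ≈ 0.842
P(VMS deposit | evidence) ≈ 0.0024586 / 0.049494 ≈ 0.050
P(skarn | evidence) ≈ 0.00087794 / 0.049494 ≈ 0.018
The largest is 0.842, so placer is most probable.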